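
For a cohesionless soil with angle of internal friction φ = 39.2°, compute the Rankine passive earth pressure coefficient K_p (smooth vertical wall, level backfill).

4.44

K_p = (1 + sin φ)/(1 − sin φ) = tan²(45° + 39.2°/2) = 4.435.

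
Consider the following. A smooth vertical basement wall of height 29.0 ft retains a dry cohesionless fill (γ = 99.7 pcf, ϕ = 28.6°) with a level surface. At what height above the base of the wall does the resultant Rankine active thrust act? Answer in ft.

K_a = 0.3525.
The pressure distribution is triangular, so the resultant acts at H/3 above the base = 29.0/3 = 9.667 ft.

9.67 ft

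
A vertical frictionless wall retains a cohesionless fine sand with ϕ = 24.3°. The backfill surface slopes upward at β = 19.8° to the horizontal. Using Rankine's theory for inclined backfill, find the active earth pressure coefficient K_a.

0.567

K_a = cos β · (cos β − √(cos²β − cos²φ)) / (cos β + √(cos²β − cos²φ)).
cos β = 0.9409, cos φ = 0.9114, √(cos²β − cos²φ) = 0.2337.
K_a = 0.9409 × (0.9409 − 0.2337)/(0.9409 + 0.2337) = 0.5665.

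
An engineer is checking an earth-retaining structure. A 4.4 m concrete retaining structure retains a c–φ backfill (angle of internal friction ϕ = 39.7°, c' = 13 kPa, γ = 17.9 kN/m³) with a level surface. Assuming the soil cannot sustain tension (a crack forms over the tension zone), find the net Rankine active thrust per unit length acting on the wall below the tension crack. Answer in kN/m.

3.37 kN/m

K_a = 0.2204; √K_a = 0.4695.
Tension-crack depth z_c = 2c/(γ√K_a) = 2×13/(17.9×0.4695) = 3.094 m.
σ_a at base = K_a γ H − 2c√K_a = 0.2204×17.9×4.4 − 2×13×0.4695 = 5.154 kPa.
P_a = ½ × 5.154 × (H − z_c) = 0.5×5.154×1.306 = 3.366 kN/m.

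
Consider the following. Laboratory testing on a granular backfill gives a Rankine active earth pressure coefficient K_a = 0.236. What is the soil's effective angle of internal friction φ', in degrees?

38.2°

K_a = tan²(45° − φ/2) ⇒ 45° − φ/2 = arctan(√0.236) = 25.91°.
φ = 2(45° − 25.91°) = 38.18°.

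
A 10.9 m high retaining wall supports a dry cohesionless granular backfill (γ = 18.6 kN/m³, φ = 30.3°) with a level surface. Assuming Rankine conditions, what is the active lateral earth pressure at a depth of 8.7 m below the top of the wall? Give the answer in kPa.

53.3 kPa

K_a = (1 − sin φ)/(1 + sin φ) = 0.3293.
σ_h = K_a γ z = 0.3293 × 18.6 × 8.7 = 53.29 kPa.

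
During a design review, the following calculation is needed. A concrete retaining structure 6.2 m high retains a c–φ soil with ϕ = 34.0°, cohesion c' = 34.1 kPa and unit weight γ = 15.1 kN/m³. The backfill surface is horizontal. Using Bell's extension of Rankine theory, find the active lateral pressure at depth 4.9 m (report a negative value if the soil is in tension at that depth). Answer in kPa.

K_a = (1 − sin φ)/(1 + sin φ) = 0.2827.
σ_a = K_a γ z − 2c√K_a = 0.2827×15.1×4.9 − 2×34.1×0.5317 = -15.34 kPa.

-15.3 kPa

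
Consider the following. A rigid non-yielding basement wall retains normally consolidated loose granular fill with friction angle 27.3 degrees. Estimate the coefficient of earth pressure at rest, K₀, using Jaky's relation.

K₀ = 1 − sin φ' = 1 − sin 27.3° = 0.5414.

0.541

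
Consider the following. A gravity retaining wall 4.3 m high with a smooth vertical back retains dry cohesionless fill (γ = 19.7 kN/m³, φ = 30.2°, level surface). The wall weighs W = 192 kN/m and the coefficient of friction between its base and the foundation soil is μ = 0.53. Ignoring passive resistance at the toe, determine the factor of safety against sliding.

1.69

K_a = tan²(45° − 30.2°/2) = 0.3307.
P_a = ½K_aγH² = 0.5×0.3307×19.7×4.3² = 60.22 kN/m, acting at H/3 = 1.433 m above the base.
FS_sliding = μW / P_a = 0.53×192 / 60.22 = 1.690.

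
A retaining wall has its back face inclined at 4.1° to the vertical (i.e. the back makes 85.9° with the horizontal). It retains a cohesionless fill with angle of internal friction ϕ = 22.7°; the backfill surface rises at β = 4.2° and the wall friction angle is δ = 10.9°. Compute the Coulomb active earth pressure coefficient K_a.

K_a = sin²(α+φ) / [sin²α · sin(α−δ) · (1 + √{sin(φ+δ)sin(φ−β) / (sin(α−δ)sin(α+β))})²].
With α = 85.9°, φ = 22.7°, δ = 10.9°, β = 4.2°: K_a = 0.4594.

0.459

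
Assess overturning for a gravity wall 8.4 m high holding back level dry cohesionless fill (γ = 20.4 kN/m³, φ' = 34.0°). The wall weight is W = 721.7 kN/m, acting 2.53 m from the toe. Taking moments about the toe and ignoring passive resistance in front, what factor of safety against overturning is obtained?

K_a = tan²(45° − 34.0°/2) = 0.2827.
P_a = ½K_aγH² = 0.5×0.2827×20.4×8.4² = 203.5 kN/m, acting at H/3 = 2.800 m above the base.
Overturning moment M_o = P_a × H/3 = 203.5 × 2.800 = 569.7.
Resisting moment M_r = W × 2.53 = 721.7 × 2.53 = 1826.
FS_overturning = M_r/M_o = 1826/569.7 = 3.205.

3.20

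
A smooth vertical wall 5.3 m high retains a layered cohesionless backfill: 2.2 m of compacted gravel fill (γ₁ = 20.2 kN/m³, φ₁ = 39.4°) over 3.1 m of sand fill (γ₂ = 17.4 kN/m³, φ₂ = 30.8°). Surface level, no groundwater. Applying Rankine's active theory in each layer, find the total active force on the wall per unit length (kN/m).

K_a1 = tan²(45°−39.4°/2) = 0.2234; K_a2 = tan²(45°−30.8°/2) = 0.3227.
Layer 1: σ at base = K_a1 γ₁ h₁ = 9.930 kPa; P₁ = ½×9.930×2.2 = 10.92.
Layer 2: σ_v at top = γ₁h₁ = 44.44; σ_h top = K_a2×44.44 = 14.34; σ_h base = K_a2×(44.44+17.4×3.1) = 31.75.
P₂ = ½(14.34+31.75)×3.1 = 71.44. Total P_a = 10.92+71.44 = 82.36 kN/m.

82.4 kN/m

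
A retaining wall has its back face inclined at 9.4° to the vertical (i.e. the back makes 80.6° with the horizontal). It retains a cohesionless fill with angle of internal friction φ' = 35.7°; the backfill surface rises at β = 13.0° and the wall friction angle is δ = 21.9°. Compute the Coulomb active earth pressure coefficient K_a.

0.369

K_a = sin²(α+φ) / [sin²α · sin(α−δ) · (1 + √{sin(φ+δ)sin(φ−β) / (sin(α−δ)sin(α+β))})²].
With α = 80.6°, φ = 35.7°, δ = 21.9°, β = 13.0°: K_a = 0.3691.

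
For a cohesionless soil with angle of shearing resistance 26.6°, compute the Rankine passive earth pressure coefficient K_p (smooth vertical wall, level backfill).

2.62

K_p = (1 + sin φ)/(1 − sin φ) = tan²(45° + 26.6°/2) = 2.622.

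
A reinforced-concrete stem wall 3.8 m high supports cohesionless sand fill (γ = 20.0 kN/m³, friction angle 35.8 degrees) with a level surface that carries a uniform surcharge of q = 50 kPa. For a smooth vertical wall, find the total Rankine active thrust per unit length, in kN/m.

87.6 kN/m

K_a = tan²(45° − φ/2) = 0.2619.
Soil triangle: ½ K_a γ H² = 0.5×0.2619×20.0×3.8² = 37.81 kN/m.
Surcharge rectangle: K_a q H = 0.2619×50×3.8 = 49.75 kN/m.
Total = 37.81 + 49.75 = 87.57 kN/m.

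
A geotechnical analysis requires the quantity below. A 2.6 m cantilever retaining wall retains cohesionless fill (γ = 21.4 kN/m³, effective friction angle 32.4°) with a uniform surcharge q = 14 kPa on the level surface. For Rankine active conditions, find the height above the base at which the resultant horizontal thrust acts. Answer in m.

K_a = 0.3022.
Triangular part P₁ = ½K_aγH² = 21.86 at H/3 = 0.8667 m; rectangular part P₂ = K_a q H = 11.00 at H/2 = 1.300 m.
ȳ = (P₁·0.8667 + P₂·1.300)/(P₁+P₂) = 1.012 m.

1.01 m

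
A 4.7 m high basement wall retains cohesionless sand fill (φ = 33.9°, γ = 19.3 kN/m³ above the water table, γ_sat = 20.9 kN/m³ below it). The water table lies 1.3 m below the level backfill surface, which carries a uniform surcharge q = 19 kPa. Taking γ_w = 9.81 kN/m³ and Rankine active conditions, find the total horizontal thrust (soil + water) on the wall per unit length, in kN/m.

K_a = tan²(45° − φ/2) = 0.2839.
γ' = 20.9 − 9.81 = 11.09 kN/m³. h₂ = H − d_w = 3.4 m.
σ'_h: at surface K_a·q = 5.394; at WT K_a(q+γd_w) = 12.52; at base K_a(q+γd_w+γ'h₂) = 23.22 kPa.
P₁ = ½(5.394+12.52)×1.3 = 11.64; P₂ = ½(12.52+23.22)×3.4 = 60.76; P_w = ½γ_w h₂² = 56.70.
Total = 11.64+60.76+56.70 = 129.1 kN/m.

129 kN/m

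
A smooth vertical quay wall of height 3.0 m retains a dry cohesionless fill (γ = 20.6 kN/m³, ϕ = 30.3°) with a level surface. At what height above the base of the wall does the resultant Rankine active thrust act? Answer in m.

1.00 m

K_a = 0.3293.
The pressure distribution is triangular, so the resultant acts at H/3 above the base = 3.0/3 = 1.000 m.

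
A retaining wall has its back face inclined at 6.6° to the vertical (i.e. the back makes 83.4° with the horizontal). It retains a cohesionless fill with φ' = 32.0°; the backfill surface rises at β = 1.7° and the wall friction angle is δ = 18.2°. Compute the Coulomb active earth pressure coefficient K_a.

0.333

K_a = sin²(α+φ) / [sin²α · sin(α−δ) · (1 + √{sin(φ+δ)sin(φ−β) / (sin(α−δ)sin(α+β))})²].
With α = 83.4°, φ = 32.0°, δ = 18.2°, β = 1.7°: K_a = 0.3327.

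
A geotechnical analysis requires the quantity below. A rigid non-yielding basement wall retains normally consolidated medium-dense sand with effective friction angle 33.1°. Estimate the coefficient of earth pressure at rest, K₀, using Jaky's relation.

K₀ = 1 − sin φ' = 1 − sin 33.1° = 0.4539.

0.454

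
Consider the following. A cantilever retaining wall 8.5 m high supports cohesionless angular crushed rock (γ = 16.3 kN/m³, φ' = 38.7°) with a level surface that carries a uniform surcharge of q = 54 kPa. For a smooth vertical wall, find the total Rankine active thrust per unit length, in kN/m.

K_a = tan²(45° − φ/2) = 0.2306.
Soil triangle: ½ K_a γ H² = 0.5×0.2306×16.3×8.5² = 135.8 kN/m.
Surcharge rectangle: K_a q H = 0.2306×54×8.5 = 105.8 kN/m.
Total = 135.8 + 105.8 = 241.6 kN/m.

242 kN/m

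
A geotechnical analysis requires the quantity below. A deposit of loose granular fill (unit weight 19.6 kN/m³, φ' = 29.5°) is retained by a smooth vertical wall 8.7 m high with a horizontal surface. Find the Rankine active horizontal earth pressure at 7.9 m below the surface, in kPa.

K_a = (1 − sin φ)/(1 + sin φ) = 0.3401.
σ_h = K_a γ z = 0.3401 × 19.6 × 7.9 = 52.66 kPa.

52.7 kPa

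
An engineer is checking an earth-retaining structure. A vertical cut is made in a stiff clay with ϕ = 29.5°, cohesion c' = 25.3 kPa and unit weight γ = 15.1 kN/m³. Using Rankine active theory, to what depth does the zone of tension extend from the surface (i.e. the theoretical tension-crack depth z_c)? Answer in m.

K_a = tan²(45° − 29.5°/2) = 0.3401; √K_a = 0.5832.
The active pressure is zero where K_a γ z = 2c√K_a, so z_c = 2c/(γ√K_a) = 2×25.3/(15.1×0.5832) = 5.746 m.

5.75 m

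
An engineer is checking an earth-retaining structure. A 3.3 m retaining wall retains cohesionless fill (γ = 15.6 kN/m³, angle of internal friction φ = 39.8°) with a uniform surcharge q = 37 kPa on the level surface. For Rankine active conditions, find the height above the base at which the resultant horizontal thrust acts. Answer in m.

1.42 m

K_a = 0.2194.
Triangular part P₁ = ½K_aγH² = 18.64 at H/3 = 1.100 m; rectangular part P₂ = K_a q H = 26.79 at H/2 = 1.650 m.
ȳ = (P₁·1.100 + P₂·1.650)/(P₁+P₂) = 1.424 m.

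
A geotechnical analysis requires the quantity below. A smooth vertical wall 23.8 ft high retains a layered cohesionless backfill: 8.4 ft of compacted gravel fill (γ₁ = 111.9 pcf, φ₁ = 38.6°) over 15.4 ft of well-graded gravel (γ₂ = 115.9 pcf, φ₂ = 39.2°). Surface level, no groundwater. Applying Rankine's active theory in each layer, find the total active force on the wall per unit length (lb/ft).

K_a1 = tan²(45°−38.6°/2) = 0.2316; K_a2 = tan²(45°−39.2°/2) = 0.2255.
Layer 1: σ at base = K_a1 γ₁ h₁ = 217.7 psf; P₁ = ½×217.7×8.4 = 914.4.
Layer 2: σ_v at top = γ₁h₁ = 940.0; σ_h top = K_a2×940.0 = 211.9; σ_h base = K_a2×(940.0+115.9×15.4) = 614.4.
P₂ = ½(211.9+614.4)×15.4 = 6362. Total P_a = 914.4+6362 = 7277 lb/ft.

7280 lb/ft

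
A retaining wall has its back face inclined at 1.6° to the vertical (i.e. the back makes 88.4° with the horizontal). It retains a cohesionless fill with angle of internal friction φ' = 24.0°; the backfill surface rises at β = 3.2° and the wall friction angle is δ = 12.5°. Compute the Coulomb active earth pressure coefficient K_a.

0.410

K_a = sin²(α+φ) / [sin²α · sin(α−δ) · (1 + √{sin(φ+δ)sin(φ−β) / (sin(α−δ)sin(α+β))})²].
With α = 88.4°, φ = 24.0°, δ = 12.5°, β = 3.2°: K_a = 0.4100.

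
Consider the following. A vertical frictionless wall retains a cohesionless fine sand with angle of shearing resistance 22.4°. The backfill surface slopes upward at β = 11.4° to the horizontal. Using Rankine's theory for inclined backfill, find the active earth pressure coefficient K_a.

K_a = cos β · (cos β − √(cos²β − cos²φ)) / (cos β + √(cos²β − cos²φ)).
cos β = 0.9803, cos φ = 0.9245, √(cos²β − cos²φ) = 0.3258.
K_a = 0.9803 × (0.9803 − 0.3258)/(0.9803 + 0.3258) = 0.4912.

0.491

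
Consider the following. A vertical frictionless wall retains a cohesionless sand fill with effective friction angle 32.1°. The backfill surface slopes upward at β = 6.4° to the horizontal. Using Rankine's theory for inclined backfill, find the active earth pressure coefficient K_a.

0.311

K_a = cos β · (cos β − √(cos²β − cos²φ)) / (cos β + √(cos²β − cos²φ)).
cos β = 0.9938, cos φ = 0.8471, √(cos²β − cos²φ) = 0.5196.
K_a = 0.9938 × (0.9938 − 0.5196)/(0.9938 + 0.5196) = 0.3114.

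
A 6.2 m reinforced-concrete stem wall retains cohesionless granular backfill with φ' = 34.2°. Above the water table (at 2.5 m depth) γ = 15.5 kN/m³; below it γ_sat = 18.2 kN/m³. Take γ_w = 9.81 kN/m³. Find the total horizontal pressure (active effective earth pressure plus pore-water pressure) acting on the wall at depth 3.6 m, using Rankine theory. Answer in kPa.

K_a = (1 − sin φ)/(1 + sin φ) = 0.2803.
γ' = 18.2 − 9.81 = 8.390 kN/m³.
Effective vertical stress at 3.6 m: σ'_v = 15.5×2.5 + 8.390×1.10 = 47.98 kPa.
σ'_h = K_a σ'_v = 0.2803 × 47.98 = 13.45 kPa; u = γ_w × 1.10 = 10.79 kPa.
Total σ_h = 13.45 + 10.79 = 24.24 kPa.

24.2 kPa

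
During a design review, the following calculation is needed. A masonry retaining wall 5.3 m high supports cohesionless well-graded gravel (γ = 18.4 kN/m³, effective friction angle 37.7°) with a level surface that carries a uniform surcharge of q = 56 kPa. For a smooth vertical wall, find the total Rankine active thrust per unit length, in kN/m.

134 kN/m

K_a = tan²(45° − φ/2) = 0.2411.
Soil triangle: ½ K_a γ H² = 0.5×0.2411×18.4×5.3² = 62.30 kN/m.
Surcharge rectangle: K_a q H = 0.2411×56×5.3 = 71.55 kN/m.
Total = 62.30 + 71.55 = 133.8 kN/m.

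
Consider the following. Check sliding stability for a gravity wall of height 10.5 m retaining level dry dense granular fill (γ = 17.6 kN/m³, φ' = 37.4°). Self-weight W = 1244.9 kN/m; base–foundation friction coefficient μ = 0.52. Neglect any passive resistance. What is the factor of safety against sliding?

2.73

K_a = tan²(45° − 37.4°/2) = 0.2443.
P_a = ½K_aγH² = 0.5×0.2443×17.6×10.5² = 237.0 kN/m, acting at H/3 = 3.500 m above the base.
FS_sliding = μW / P_a = 0.52×1244.9 / 237.0 = 2.732.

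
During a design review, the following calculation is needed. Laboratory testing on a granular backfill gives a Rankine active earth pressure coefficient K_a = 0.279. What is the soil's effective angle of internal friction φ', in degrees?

K_a = tan²(45° − φ/2) ⇒ 45° − φ/2 = arctan(√0.279) = 27.84°.
φ = 2(45° − 27.84°) = 34.31°.

34.3°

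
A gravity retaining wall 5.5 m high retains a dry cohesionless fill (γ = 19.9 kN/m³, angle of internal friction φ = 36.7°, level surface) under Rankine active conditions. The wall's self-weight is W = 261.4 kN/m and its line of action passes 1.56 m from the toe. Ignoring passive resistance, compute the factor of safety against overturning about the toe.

2.93

K_a = tan²(45° − 36.7°/2) = 0.2519.
P_a = ½K_aγH² = 0.5×0.2519×19.9×5.5² = 75.81 kN/m, acting at H/3 = 1.833 m above the base.
Overturning moment M_o = P_a × H/3 = 75.81 × 1.833 = 139.0.
Resisting moment M_r = W × 1.56 = 261.4 × 1.56 = 407.8.
FS_overturning = M_r/M_o = 407.8/139.0 = 2.934.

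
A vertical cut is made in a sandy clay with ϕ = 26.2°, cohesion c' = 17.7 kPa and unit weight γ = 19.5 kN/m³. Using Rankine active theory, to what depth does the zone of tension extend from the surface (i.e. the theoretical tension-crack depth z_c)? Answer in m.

K_a = tan²(45° − 26.2°/2) = 0.3874; √K_a = 0.6224.
The active pressure is zero where K_a γ z = 2c√K_a, so z_c = 2c/(γ√K_a) = 2×17.7/(19.5×0.6224) = 2.917 m.

2.92 m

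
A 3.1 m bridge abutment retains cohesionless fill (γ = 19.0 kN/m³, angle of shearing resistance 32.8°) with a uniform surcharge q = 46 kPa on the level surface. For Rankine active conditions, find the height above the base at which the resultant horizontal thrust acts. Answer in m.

K_a = 0.2973.
Triangular part P₁ = ½K_aγH² = 27.14 at H/3 = 1.033 m; rectangular part P₂ = K_a q H = 42.39 at H/2 = 1.550 m.
ȳ = (P₁·1.033 + P₂·1.550)/(P₁+P₂) = 1.348 m.

1.35 m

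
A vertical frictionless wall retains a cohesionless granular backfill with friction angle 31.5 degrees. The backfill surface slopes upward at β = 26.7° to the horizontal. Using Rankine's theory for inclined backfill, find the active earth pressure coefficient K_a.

K_a = cos β · (cos β − √(cos²β − cos²φ)) / (cos β + √(cos²β − cos²φ)).
cos β = 0.8934, cos φ = 0.8526, √(cos²β − cos²φ) = 0.2667.
K_a = 0.8934 × (0.8934 − 0.2667)/(0.8934 + 0.2667) = 0.4826.

0.483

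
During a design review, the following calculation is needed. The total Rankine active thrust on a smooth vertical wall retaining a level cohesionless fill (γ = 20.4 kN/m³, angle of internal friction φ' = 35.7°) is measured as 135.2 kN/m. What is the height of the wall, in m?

7.10 m

K_a = 0.2630. P_a = ½ K_a γ H² ⇒ H = √(2P_a/(K_a γ)).
H = √(2×135.2/(0.2630×20.4)) = 7.099 m.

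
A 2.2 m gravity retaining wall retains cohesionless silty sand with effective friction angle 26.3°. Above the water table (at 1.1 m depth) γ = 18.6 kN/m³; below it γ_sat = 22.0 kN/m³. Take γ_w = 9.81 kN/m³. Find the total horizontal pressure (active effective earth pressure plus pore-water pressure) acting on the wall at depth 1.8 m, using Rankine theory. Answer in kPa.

18.1 kPa

K_a = (1 − sin φ)/(1 + sin φ) = 0.3859.
γ' = 22.0 − 9.81 = 12.19 kN/m³.
Effective vertical stress at 1.8 m: σ'_v = 18.6×1.1 + 12.19×0.700 = 28.99 kPa.
σ'_h = K_a σ'_v = 0.3859 × 28.99 = 11.19 kPa; u = γ_w × 0.700 = 6.867 kPa.
Total σ_h = 11.19 + 6.867 = 18.06 kPa.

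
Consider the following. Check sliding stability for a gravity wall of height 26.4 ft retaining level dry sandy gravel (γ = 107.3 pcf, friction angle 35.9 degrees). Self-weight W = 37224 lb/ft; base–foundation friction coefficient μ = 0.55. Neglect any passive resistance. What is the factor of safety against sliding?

K_a = tan²(45° − 35.9°/2) = 0.2607.
P_a = ½K_aγH² = 0.5×0.2607×107.3×26.4² = 9749 lb/ft, acting at H/3 = 8.800 ft above the base.
FS_sliding = μW / P_a = 0.55×37224 / 9749 = 2.100.

2.10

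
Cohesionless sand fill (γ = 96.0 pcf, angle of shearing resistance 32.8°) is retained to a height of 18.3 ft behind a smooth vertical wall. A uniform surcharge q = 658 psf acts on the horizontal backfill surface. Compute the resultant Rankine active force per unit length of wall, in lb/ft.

K_a = tan²(45° − φ/2) = 0.2973.
Soil triangle: ½ K_a γ H² = 0.5×0.2973×96.0×18.3² = 4778 lb/ft.
Surcharge rectangle: K_a q H = 0.2973×658×18.3 = 3579 lb/ft.
Total = 4778 + 3579 = 8358 lb/ft.

8360 lb/ft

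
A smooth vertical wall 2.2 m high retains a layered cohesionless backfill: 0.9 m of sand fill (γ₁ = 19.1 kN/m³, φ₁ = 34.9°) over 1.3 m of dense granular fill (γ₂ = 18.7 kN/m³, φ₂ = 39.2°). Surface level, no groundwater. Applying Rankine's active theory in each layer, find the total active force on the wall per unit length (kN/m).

10.7 kN/m

K_a1 = tan²(45°−34.9°/2) = 0.2721; K_a2 = tan²(45°−39.2°/2) = 0.2255.
Layer 1: σ at base = K_a1 γ₁ h₁ = 4.678 kPa; P₁ = ½×4.678×0.9 = 2.105.
Layer 2: σ_v at top = γ₁h₁ = 17.19; σ_h top = K_a2×17.19 = 3.876; σ_h base = K_a2×(17.19+18.7×1.3) = 9.357.
P₂ = ½(3.876+9.357)×1.3 = 8.601. Total P_a = 2.105+8.601 = 10.71 kN/m.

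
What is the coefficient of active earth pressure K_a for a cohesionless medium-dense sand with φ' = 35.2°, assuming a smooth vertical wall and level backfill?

K_a = (1 − sin φ)/(1 + sin φ) = (1 − sin 35.2°)/(1 + sin 35.2°) = 0.2687.

0.269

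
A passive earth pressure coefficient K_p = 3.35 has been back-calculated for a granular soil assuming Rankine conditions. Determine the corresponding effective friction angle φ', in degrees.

32.7°

K_p = (1+sin φ)/(1−sin φ) ⇒ sin φ = (K_p − 1)/(K_p + 1) = 0.5402.
φ = arcsin(0.5402) = 32.70°.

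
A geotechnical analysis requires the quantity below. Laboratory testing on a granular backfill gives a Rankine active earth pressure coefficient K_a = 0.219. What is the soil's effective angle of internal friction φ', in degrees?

39.8°

K_a = tan²(45° − φ/2) ⇒ 45° − φ/2 = arctan(√0.219) = 25.08°.
φ = 2(45° − 25.08°) = 39.84°.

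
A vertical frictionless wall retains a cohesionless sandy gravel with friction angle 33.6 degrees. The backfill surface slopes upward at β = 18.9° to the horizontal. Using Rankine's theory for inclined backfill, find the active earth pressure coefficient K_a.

K_a = cos β · (cos β − √(cos²β − cos²φ)) / (cos β + √(cos²β − cos²φ)).
cos β = 0.9461, cos φ = 0.8329, √(cos²β − cos²φ) = 0.4487.
K_a = 0.9461 × (0.9461 − 0.4487)/(0.9461 + 0.4487) = 0.3374.

0.337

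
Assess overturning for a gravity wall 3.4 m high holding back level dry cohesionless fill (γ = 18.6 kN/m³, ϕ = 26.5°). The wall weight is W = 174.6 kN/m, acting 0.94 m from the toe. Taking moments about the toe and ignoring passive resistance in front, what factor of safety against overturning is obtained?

K_a = tan²(45° − 26.5°/2) = 0.3829.
P_a = ½K_aγH² = 0.5×0.3829×18.6×3.4² = 41.17 kN/m, acting at H/3 = 1.133 m above the base.
Overturning moment M_o = P_a × H/3 = 41.17 × 1.133 = 46.66.
Resisting moment M_r = W × 0.94 = 174.6 × 0.94 = 164.1.
FS_overturning = M_r/M_o = 164.1/46.66 = 3.518.

3.52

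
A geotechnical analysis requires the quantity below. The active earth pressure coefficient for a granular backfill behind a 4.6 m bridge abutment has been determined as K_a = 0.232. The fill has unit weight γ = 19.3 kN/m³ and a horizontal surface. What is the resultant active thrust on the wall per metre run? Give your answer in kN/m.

P = ½ K_a γ H² = 0.5 × 0.232 × 19.3 × 4.6² = 47.37 kN/m.

47.4 kN/m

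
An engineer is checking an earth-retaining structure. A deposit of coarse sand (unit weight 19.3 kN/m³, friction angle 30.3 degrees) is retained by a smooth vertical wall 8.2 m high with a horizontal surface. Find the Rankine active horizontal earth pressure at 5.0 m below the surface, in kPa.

31.8 kPa

K_a = (1 − sin φ)/(1 + sin φ) = 0.3293.
σ_h = K_a γ z = 0.3293 × 19.3 × 5.0 = 31.78 kPa.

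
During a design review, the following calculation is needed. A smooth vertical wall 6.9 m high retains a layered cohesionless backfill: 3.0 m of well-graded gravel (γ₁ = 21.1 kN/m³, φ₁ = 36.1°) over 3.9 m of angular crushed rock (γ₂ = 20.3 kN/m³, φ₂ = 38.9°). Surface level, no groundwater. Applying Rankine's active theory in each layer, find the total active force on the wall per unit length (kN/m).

116 kN/m

K_a1 = tan²(45°−36.1°/2) = 0.2585; K_a2 = tan²(45°−38.9°/2) = 0.2285.
Layer 1: σ at base = K_a1 γ₁ h₁ = 16.36 kPa; P₁ = ½×16.36×3.0 = 24.54.
Layer 2: σ_v at top = γ₁h₁ = 63.30; σ_h top = K_a2×63.30 = 14.47; σ_h base = K_a2×(63.30+20.3×3.9) = 32.56.
P₂ = ½(14.47+32.56)×3.9 = 91.70. Total P_a = 24.54+91.70 = 116.2 kN/m.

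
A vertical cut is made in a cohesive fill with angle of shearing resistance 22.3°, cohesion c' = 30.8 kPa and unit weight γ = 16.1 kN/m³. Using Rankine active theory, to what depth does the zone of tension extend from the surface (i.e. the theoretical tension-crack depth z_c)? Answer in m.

5.70 m

K_a = tan²(45° − 22.3°/2) = 0.4498; √K_a = 0.6707.
The active pressure is zero where K_a γ z = 2c√K_a, so z_c = 2c/(γ√K_a) = 2×30.8/(16.1×0.6707) = 5.705 m.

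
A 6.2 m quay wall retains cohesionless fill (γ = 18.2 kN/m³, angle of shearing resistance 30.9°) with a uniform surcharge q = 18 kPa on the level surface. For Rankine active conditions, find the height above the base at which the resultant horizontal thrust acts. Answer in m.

2.32 m

K_a = 0.3214.
Triangular part P₁ = ½K_aγH² = 112.4 at H/3 = 2.067 m; rectangular part P₂ = K_a q H = 35.87 at H/2 = 3.100 m.
ȳ = (P₁·2.067 + P₂·3.100)/(P₁+P₂) = 2.317 m.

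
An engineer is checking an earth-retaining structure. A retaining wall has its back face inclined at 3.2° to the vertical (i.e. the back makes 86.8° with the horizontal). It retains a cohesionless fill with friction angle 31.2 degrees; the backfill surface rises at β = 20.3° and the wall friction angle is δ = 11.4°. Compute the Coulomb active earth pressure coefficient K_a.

0.429

K_a = sin²(α+φ) / [sin²α · sin(α−δ) · (1 + √{sin(φ+δ)sin(φ−β) / (sin(α−δ)sin(α+β))})²].
With α = 86.8°, φ = 31.2°, δ = 11.4°, β = 20.3°: K_a = 0.4293.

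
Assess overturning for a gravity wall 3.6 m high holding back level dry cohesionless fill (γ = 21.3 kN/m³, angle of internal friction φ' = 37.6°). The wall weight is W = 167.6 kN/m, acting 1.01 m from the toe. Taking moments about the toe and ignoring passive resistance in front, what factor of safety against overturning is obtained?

K_a = tan²(45° − 37.6°/2) = 0.2421.
P_a = ½K_aγH² = 0.5×0.2421×21.3×3.6² = 33.42 kN/m, acting at H/3 = 1.200 m above the base.
Overturning moment M_o = P_a × H/3 = 33.42 × 1.200 = 40.10.
Resisting moment M_r = W × 1.01 = 167.6 × 1.01 = 169.3.
FS_overturning = M_r/M_o = 169.3/40.10 = 4.221.

4.22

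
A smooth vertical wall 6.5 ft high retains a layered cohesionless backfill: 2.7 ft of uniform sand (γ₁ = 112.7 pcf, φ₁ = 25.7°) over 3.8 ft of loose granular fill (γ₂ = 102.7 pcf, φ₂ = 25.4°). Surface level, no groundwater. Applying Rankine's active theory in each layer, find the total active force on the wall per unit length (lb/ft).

K_a1 = tan²(45°−25.7°/2) = 0.3950; K_a2 = tan²(45°−25.4°/2) = 0.3996.
Layer 1: σ at base = K_a1 γ₁ h₁ = 120.2 psf; P₁ = ½×120.2×2.7 = 162.3.
Layer 2: σ_v at top = γ₁h₁ = 304.3; σ_h top = K_a2×304.3 = 121.6; σ_h base = K_a2×(304.3+102.7×3.8) = 277.6.
P₂ = ½(121.6+277.6)×3.8 = 758.4. Total P_a = 162.3+758.4 = 920.7 lb/ft.

921 lb/ft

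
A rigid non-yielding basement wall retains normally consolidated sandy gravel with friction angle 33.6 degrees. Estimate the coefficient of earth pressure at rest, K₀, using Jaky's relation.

K₀ = 1 − sin φ' = 1 − sin 33.6° = 0.4466.

0.447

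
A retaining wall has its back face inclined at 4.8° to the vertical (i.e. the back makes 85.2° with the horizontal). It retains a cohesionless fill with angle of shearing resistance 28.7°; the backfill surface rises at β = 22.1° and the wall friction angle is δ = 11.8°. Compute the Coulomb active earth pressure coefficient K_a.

K_a = sin²(α+φ) / [sin²α · sin(α−δ) · (1 + √{sin(φ+δ)sin(φ−β) / (sin(α−δ)sin(α+β))})²].
With α = 85.2°, φ = 28.7°, δ = 11.8°, β = 22.1°: K_a = 0.5314.

0.531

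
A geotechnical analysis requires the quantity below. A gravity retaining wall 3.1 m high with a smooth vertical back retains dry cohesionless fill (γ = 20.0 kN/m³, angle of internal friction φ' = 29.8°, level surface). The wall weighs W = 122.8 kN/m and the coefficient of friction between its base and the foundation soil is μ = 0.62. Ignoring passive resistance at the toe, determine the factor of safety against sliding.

2.36

K_a = tan²(45° − 29.8°/2) = 0.3360.
P_a = ½K_aγH² = 0.5×0.3360×20.0×3.1² = 32.29 kN/m, acting at H/3 = 1.033 m above the base.
FS_sliding = μW / P_a = 0.62×122.8 / 32.29 = 2.358.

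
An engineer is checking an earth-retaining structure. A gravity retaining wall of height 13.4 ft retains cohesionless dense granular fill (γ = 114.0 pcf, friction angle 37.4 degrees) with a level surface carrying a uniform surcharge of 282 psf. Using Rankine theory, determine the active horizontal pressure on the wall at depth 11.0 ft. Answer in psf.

K_a = (1 − sin φ)/(1 + sin φ) = 0.2443.
σ_v = γz + q = 114.0 × 11.0 + 282 = 1536 psf.
σ_h = K_a σ_v = 0.2443 × 1536 = 375.2 psf.

375 psf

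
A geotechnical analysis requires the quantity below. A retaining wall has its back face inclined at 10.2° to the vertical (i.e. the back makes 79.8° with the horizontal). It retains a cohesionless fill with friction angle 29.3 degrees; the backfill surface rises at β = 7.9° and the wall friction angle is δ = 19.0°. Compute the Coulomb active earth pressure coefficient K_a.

0.435

K_a = sin²(α+φ) / [sin²α · sin(α−δ) · (1 + √{sin(φ+δ)sin(φ−β) / (sin(α−δ)sin(α+β))})²].
With α = 79.8°, φ = 29.3°, δ = 19.0°, β = 7.9°: K_a = 0.4346.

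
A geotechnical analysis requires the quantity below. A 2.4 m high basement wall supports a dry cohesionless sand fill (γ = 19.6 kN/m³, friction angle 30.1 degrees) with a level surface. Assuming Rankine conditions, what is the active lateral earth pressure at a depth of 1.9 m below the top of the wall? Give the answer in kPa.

12.4 kPa

K_a = (1 − sin φ)/(1 + sin φ) = 0.3320.
σ_h = K_a γ z = 0.3320 × 19.6 × 1.9 = 12.36 kPa.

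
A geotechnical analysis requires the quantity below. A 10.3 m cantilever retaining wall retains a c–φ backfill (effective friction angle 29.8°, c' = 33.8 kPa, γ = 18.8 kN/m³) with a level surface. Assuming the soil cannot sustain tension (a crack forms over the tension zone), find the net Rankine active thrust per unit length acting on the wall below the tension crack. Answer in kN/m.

53.0 kN/m

K_a = 0.3360; √K_a = 0.5797.
Tension-crack depth z_c = 2c/(γ√K_a) = 2×33.8/(18.8×0.5797) = 6.203 m.
σ_a at base = K_a γ H − 2c√K_a = 0.3360×18.8×10.3 − 2×33.8×0.5797 = 25.88 kPa.
P_a = ½ × 25.88 × (H − z_c) = 0.5×25.88×4.097 = 53.02 kN/m.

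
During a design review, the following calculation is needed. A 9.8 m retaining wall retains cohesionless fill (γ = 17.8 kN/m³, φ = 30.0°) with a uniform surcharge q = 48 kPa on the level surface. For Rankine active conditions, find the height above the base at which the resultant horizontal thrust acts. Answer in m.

K_a = 0.3333.
Triangular part P₁ = ½K_aγH² = 284.9 at H/3 = 3.267 m; rectangular part P₂ = K_a q H = 156.8 at H/2 = 4.900 m.
ȳ = (P₁·3.267 + P₂·4.900)/(P₁+P₂) = 3.846 m.

3.85 m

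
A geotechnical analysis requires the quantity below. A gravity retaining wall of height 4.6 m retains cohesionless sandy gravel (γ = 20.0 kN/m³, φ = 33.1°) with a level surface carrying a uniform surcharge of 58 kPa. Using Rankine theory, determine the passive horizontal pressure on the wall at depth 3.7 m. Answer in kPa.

K_p = (1 + sin φ)/(1 − sin φ) = 3.406.
σ_v = γz + q = 20.0 × 3.7 + 58 = 132.0 kPa.
σ_h = K_p σ_v = 3.406 × 132.0 = 449.6 kPa.

450 kPa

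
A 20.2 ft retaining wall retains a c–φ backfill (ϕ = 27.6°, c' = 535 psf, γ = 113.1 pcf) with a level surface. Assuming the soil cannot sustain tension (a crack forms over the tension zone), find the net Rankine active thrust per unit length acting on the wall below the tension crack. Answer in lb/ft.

K_a = 0.3668; √K_a = 0.6056.
Tension-crack depth z_c = 2c/(γ√K_a) = 2×535/(113.1×0.6056) = 15.62 ft.
σ_a at base = K_a γ H − 2c√K_a = 0.3668×113.1×20.2 − 2×535×0.6056 = 189.9 psf.
P_a = ½ × 189.9 × (H − z_c) = 0.5×189.9×4.579 = 434.8 lb/ft.

435 lb/ft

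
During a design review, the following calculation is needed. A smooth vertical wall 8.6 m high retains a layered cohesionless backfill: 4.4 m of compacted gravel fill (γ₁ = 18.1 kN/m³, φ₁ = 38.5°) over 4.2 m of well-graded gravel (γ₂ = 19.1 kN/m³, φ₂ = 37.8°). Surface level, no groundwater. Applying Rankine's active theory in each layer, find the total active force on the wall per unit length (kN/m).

161 kN/m

K_a1 = tan²(45°−38.5°/2) = 0.2327; K_a2 = tan²(45°−37.8°/2) = 0.2400.
Layer 1: σ at base = K_a1 γ₁ h₁ = 18.53 kPa; P₁ = ½×18.53×4.4 = 40.76.
Layer 2: σ_v at top = γ₁h₁ = 79.64; σ_h top = K_a2×79.64 = 19.11; σ_h base = K_a2×(79.64+19.1×4.2) = 38.37.
P₂ = ½(19.11+38.37)×4.2 = 120.7. Total P_a = 40.76+120.7 = 161.5 kN/m.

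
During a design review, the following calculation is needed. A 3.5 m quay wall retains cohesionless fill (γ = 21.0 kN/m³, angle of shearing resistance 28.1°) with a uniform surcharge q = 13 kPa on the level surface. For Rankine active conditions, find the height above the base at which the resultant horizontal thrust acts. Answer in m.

K_a = 0.3596.
Triangular part P₁ = ½K_aγH² = 46.25 at H/3 = 1.167 m; rectangular part P₂ = K_a q H = 16.36 at H/2 = 1.750 m.
ȳ = (P₁·1.167 + P₂·1.750)/(P₁+P₂) = 1.319 m.

1.32 m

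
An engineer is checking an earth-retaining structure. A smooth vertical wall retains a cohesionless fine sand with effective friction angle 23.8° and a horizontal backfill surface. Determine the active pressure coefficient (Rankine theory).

0.425

K_a = (1 − sin φ)/(1 + sin φ) = (1 − sin 23.8°)/(1 + sin 23.8°) = 0.4250.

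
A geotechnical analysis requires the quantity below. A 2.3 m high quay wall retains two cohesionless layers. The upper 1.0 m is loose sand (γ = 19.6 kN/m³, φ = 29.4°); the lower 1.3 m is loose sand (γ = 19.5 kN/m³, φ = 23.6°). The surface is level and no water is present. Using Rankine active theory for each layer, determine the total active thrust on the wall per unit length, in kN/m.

K_a1 = tan²(45°−29.4°/2) = 0.3415; K_a2 = tan²(45°−23.6°/2) = 0.4282.
Layer 1: σ at base = K_a1 γ₁ h₁ = 6.693 kPa; P₁ = ½×6.693×1.0 = 3.346.
Layer 2: σ_v at top = γ₁h₁ = 19.60; σ_h top = K_a2×19.60 = 8.393; σ_h base = K_a2×(19.60+19.5×1.3) = 19.25.
P₂ = ½(8.393+19.25)×1.3 = 17.97. Total P_a = 3.346+17.97 = 21.31 kN/m.

21.3 kN/m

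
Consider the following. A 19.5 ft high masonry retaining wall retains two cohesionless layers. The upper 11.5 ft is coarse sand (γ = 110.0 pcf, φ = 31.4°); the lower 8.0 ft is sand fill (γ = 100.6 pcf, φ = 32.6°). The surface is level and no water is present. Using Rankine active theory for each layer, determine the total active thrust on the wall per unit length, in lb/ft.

6290 lb/ft

K_a1 = tan²(45°−31.4°/2) = 0.3149; K_a2 = tan²(45°−32.6°/2) = 0.2997.
Layer 1: σ at base = K_a1 γ₁ h₁ = 398.4 psf; P₁ = ½×398.4×11.5 = 2291.
Layer 2: σ_v at top = γ₁h₁ = 1265; σ_h top = K_a2×1265 = 379.2; σ_h base = K_a2×(1265+100.6×8.0) = 620.4.
P₂ = ½(379.2+620.4)×8.0 = 3998. Total P_a = 2291+3998 = 6289 lb/ft.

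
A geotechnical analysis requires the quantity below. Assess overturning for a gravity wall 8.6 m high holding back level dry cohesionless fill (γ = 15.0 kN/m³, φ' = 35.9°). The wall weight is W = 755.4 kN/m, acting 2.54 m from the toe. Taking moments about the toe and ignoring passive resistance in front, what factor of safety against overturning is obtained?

4.63

K_a = tan²(45° − 35.9°/2) = 0.2607.
P_a = ½K_aγH² = 0.5×0.2607×15.0×8.6² = 144.6 kN/m, acting at H/3 = 2.867 m above the base.
Overturning moment M_o = P_a × H/3 = 144.6 × 2.867 = 414.6.
Resisting moment M_r = W × 2.54 = 755.4 × 2.54 = 1919.
FS_overturning = M_r/M_o = 1919/414.6 = 4.628.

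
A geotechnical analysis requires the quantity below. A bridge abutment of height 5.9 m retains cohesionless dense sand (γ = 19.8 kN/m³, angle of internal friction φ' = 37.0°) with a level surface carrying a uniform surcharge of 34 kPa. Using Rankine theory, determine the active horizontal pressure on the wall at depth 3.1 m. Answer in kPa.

23.7 kPa

K_a = (1 − sin φ)/(1 + sin φ) = 0.2486.
σ_v = γz + q = 19.8 × 3.1 + 34 = 95.38 kPa.
σ_h = K_a σ_v = 0.2486 × 95.38 = 23.71 kPa.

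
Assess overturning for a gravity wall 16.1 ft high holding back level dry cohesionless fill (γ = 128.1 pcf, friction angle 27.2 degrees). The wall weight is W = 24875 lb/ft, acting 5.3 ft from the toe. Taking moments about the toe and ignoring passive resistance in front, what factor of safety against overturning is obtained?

3.97

K_a = tan²(45° − 27.2°/2) = 0.3726.
P_a = ½K_aγH² = 0.5×0.3726×128.1×16.1² = 6186 lb/ft, acting at H/3 = 5.367 ft above the base.
Overturning moment M_o = P_a × H/3 = 6186 × 5.367 = 33200.
Resisting moment M_r = W × 5.3 = 24875 × 5.3 = 131800.
FS_overturning = M_r/M_o = 131800/33200 = 3.971.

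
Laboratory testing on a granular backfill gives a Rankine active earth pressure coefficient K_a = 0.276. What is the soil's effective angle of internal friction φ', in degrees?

34.6°

K_a = tan²(45° − φ/2) ⇒ 45° − φ/2 = arctan(√0.276) = 27.72°.
φ = 2(45° − 27.72°) = 34.57°.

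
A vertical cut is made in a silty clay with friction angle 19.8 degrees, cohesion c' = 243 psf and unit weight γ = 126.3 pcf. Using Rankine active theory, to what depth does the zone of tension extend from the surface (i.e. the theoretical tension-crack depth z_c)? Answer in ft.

5.48 ft

K_a = tan²(45° − 19.8°/2) = 0.4939; √K_a = 0.7028.
The active pressure is zero where K_a γ z = 2c√K_a, so z_c = 2c/(γ√K_a) = 2×243/(126.3×0.7028) = 5.475 ft.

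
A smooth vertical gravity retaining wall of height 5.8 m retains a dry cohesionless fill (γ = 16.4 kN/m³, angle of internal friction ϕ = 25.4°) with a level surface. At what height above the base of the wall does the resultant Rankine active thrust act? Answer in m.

K_a = 0.3996.
The pressure distribution is triangular, so the resultant acts at H/3 above the base = 5.8/3 = 1.933 m.

1.93 m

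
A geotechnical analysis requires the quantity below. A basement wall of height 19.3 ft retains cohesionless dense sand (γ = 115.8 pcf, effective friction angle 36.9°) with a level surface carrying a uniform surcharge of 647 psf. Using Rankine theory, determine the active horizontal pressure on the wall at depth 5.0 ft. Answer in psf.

306 psf

K_a = (1 − sin φ)/(1 + sin φ) = 0.2497.
σ_v = γz + q = 115.8 × 5.0 + 647 = 1226 psf.
σ_h = K_a σ_v = 0.2497 × 1226 = 306.1 psf.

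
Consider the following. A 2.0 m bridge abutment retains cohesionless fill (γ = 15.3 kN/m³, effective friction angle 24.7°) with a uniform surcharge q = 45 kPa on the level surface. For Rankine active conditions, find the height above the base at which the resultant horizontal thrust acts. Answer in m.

0.915 m

K_a = 0.4106.
Triangular part P₁ = ½K_aγH² = 12.56 at H/3 = 0.6667 m; rectangular part P₂ = K_a q H = 36.95 at H/2 = 1.000 m.
ȳ = (P₁·0.6667 + P₂·1.000)/(P₁+P₂) = 0.9154 m.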